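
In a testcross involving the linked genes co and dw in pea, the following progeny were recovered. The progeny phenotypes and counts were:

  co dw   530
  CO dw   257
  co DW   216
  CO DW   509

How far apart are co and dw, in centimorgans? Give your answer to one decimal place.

31.3 centimorgans

The two most frequent classes, CO DW (509) and co dw (530), are the parental types, so the F1 was CO DW / co dw.
The recombinant classes are CO dw and co DW: 257 + 216 = 473.
Recombination frequency = 473/1512 = 0.3128 ≈ 31.3%, i.e. 31.3 centimorgans.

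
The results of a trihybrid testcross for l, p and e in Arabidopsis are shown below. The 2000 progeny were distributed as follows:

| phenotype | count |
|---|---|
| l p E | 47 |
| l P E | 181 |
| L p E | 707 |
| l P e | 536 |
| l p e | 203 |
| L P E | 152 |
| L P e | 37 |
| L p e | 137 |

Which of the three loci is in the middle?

l

The two most frequent reciprocal classes, l P e and L p E, are the parental types, so the F1 was l P e / L p E.
The two rarest classes, L P e and l p E, are the double crossovers. Comparing them with the parentals, only the l allele has switched, so l is the middle locus and the order is e – l – p.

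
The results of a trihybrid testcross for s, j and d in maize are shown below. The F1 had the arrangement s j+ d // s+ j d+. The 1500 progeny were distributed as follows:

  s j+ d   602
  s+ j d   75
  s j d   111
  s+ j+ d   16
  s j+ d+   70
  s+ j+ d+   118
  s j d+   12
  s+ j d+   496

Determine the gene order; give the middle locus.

s

The two rarest classes, s+ j+ d and s j d+, are the double crossovers. Comparing them with the parentals, only the s allele has switched, so s is the middle locus and the order is d – s – j.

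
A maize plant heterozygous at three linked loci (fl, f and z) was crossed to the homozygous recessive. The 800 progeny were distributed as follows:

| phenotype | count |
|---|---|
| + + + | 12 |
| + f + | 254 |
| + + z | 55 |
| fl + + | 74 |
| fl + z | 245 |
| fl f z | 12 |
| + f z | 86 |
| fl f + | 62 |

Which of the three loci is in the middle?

f

The two most frequent reciprocal classes, + f + and fl + z, are the parental types, so the F1 was + f + / fl + z.
The two rarest classes, + + + and fl f z, are the double crossovers. Comparing them with the parentals, only the f allele has switched, so f is the middle locus and the order is fl – f – z.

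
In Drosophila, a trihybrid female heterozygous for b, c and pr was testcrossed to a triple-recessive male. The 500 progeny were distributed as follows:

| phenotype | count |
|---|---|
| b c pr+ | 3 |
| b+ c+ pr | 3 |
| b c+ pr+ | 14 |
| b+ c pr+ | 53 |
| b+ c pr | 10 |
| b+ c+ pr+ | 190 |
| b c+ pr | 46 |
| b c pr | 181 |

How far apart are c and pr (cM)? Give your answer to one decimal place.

The two most frequent reciprocal classes, b c pr and b+ c+ pr+, are the parental types, so the F1 was b c pr / b+ c+ pr+.
The two rarest classes, b c pr+ and b+ c+ pr, are the double crossovers. Comparing them with the parentals, only the pr allele has switched, so pr is the middle locus and the order is b – pr – c.
Crossovers in the pr–c interval produce the single-crossover classes b c+ pr and b+ c pr+ (46 + 53 = 99) plus the double crossovers (6).
RF(pr–c) = (99 + 6) / 500 = 105/500 = 0.2100 → 21.0 cM.

21.0 cM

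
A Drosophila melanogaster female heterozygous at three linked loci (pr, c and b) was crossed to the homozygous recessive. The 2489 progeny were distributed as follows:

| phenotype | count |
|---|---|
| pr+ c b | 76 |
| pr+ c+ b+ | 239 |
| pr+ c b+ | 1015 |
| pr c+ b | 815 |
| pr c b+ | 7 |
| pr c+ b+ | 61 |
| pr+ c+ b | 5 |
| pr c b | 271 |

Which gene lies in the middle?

The two most frequent reciprocal classes, pr c+ b and pr+ c b+, are the parental types, so the F1 was pr c+ b / pr+ c b+.
The two rarest classes, pr+ c+ b and pr c b+, are the double crossovers. Comparing them with the parentals, only the pr allele has switched, so pr is the middle locus and the order is b – pr – c.

pr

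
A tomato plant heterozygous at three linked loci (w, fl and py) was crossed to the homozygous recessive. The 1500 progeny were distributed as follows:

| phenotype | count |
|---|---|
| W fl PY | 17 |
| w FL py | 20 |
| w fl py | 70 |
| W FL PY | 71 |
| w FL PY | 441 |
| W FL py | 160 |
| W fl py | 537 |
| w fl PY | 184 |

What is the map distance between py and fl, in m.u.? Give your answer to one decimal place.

The two most frequent reciprocal classes, w FL PY and W fl py, are the parental types, so the F1 was w FL PY / W fl py.
The two rarest classes, w FL py and W fl PY, are the double crossovers. Comparing them with the parentals, only the py allele has switched, so py is the middle locus and the order is fl – py – w.
Crossovers in the fl–py interval produce the single-crossover classes w fl PY and W FL py (184 + 160 = 344) plus the double crossovers (37).
RF(fl–py) = (344 + 37) / 1500 = 381/1500 = 0.2540 → 25.4 m.u.

25.4 m.u.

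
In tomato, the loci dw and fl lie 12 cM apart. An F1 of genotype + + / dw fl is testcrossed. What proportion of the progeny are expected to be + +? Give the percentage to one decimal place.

44.0%

A map distance of 12 cM corresponds to a recombination frequency of 0.120.
The F1 is + + / dw fl, so + + is a parental gamete class with expected frequency (1 − r)/2 = 0.880/2 = 0.4400.
That is 0.4400 = 44.0% of the progeny.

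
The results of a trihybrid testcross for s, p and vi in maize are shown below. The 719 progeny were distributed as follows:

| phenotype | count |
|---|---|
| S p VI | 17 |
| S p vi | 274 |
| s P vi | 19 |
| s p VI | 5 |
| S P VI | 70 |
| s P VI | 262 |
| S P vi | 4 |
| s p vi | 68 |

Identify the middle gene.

p

The two most frequent reciprocal classes, S p vi and s P VI, are the parental types, so the F1 was S p vi / s P VI.
The two rarest classes, S P vi and s p VI, are the double crossovers. Comparing them with the parentals, only the p allele has switched, so p is the middle locus and the order is s – p – vi.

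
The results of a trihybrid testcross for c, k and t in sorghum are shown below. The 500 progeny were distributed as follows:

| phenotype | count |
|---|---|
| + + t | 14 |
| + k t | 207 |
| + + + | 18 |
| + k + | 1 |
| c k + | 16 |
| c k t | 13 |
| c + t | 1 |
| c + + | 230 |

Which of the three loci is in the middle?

t

The two most frequent reciprocal classes, + k t and c + +, are the parental types, so the F1 was + k t / c + +.
The two rarest classes, + k + and c + t, are the double crossovers. Comparing them with the parentals, only the t allele has switched, so t is the middle locus and the order is k – t – c.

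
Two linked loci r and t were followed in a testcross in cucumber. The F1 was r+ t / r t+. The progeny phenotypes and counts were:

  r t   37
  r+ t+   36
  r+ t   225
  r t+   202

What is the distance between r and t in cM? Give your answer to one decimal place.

The recombinant classes are r+ t+ and r t: 36 + 37 = 73.
Recombination frequency = 73/500 = 0.1460 ≈ 14.6%, i.e. 14.6 cM.

14.6 cM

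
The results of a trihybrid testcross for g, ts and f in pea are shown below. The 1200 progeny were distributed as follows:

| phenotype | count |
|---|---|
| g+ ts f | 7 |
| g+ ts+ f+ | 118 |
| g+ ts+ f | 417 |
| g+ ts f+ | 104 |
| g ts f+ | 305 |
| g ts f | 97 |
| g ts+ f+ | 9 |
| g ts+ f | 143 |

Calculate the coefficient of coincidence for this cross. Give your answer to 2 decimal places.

The two most frequent reciprocal classes, g ts f+ and g+ ts+ f, are the parental types, so the F1 was g ts f+ / g+ ts+ f.
The two rarest classes, g ts+ f+ and g+ ts f, are the double crossovers. Comparing them with the parentals, only the ts allele has switched, so ts is the middle locus and the order is f – ts – g.
f–ts: (215 + 16)/1200 = 0.1925; ts–g: (247 + 16)/1200 = 0.2192.
Expected DCO frequency = 0.1925 × 0.2192 ≈ 0.04220; observed = 16/1200 ≈ 0.01333.
Coefficient of coincidence = 0.01333/0.04220 ≈ 0.32.

0.32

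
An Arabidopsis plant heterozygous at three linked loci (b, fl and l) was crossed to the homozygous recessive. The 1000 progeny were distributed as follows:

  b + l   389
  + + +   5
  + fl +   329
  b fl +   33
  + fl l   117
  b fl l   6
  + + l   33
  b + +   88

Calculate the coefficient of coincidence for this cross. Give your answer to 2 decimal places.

The two most frequent reciprocal classes, b + l and + fl +, are the parental types, so the F1 was b + l / + fl +.
The two rarest classes, b fl l and + + +, are the double crossovers. Comparing them with the parentals, only the fl allele has switched, so fl is the middle locus and the order is b – fl – l.
b–fl: (66 + 11)/1000 = 0.0770; fl–l: (205 + 11)/1000 = 0.2160.
Expected DCO frequency = 0.0770 × 0.2160 ≈ 0.01663; observed = 11/1000 ≈ 0.01100.
Coefficient of coincidence = 0.01100/0.01663 ≈ 0.66.

0.66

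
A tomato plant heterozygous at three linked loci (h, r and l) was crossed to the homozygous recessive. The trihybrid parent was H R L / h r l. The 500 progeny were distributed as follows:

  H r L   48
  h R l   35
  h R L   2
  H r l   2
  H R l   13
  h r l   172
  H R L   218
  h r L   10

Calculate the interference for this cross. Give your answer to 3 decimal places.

The two rarest classes, h R L and H r l, are the double crossovers. Comparing them with the parentals, only the h allele has switched, so h is the middle locus and the order is r – h – l.
r–h: (83 + 4)/500 = 0.1740; h–l: (23 + 4)/500 = 0.0540.
Expected DCO frequency = 0.1740 × 0.0540 ≈ 0.00940; observed = 4/500 ≈ 0.00800.
Coefficient of coincidence = 0.00800/0.00940 ≈ 0.851; interference = 1 − 0.851 = 0.149.

0.149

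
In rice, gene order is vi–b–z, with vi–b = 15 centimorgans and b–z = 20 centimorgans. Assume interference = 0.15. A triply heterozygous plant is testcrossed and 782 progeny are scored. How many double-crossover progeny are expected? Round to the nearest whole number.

20

Map distances give recombination frequencies of 0.150 and 0.200 for the two intervals.
With interference 0.15 (so coincidence = 0.85), expected double-crossover frequency = 0.150 × 0.200 × 0.85 = 0.02550.
Expected number = 0.02550 × 782 = 19.94 ≈ 20.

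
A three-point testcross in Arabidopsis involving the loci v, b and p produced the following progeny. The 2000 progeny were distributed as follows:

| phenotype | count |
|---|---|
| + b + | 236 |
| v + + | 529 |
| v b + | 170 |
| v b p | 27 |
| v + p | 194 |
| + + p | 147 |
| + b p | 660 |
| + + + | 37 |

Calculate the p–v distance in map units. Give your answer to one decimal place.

24.7 map units

The two most frequent reciprocal classes, v + + and + b p, are the parental types, so the F1 was v + + / + b p.
The two rarest classes, + + + and v b p, are the double crossovers. Comparing them with the parentals, only the v allele has switched, so v is the middle locus and the order is p – v – b.
Crossovers in the p–v interval produce the single-crossover classes v + p and + b + (194 + 236 = 430) plus the double crossovers (64).
RF(p–v) = (430 + 64) / 2000 = 494/2000 = 0.2470 → 24.7 map units.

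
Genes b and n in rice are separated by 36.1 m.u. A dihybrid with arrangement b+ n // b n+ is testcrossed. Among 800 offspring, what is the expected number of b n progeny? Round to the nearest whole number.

A map distance of 36.1 m.u. corresponds to a recombination frequency of 0.361.
The F1 is b+ n / b n+, so b n is a recombinant gamete class with expected frequency r/2 = 0.361/2 = 0.1805.
Expected number = 0.1805 × 800 = 144.40 ≈ 144.

144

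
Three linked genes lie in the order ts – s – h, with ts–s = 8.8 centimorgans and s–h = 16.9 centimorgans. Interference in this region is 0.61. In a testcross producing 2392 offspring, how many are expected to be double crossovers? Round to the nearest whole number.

14

Map distances give recombination frequencies of 0.088 and 0.169 for the two intervals.
With interference 0.61 (so coincidence = 0.39), expected double-crossover frequency = 0.088 × 0.169 × 0.39 = 0.00580.
Expected number = 0.00580 × 2392 = 13.87 ≈ 14.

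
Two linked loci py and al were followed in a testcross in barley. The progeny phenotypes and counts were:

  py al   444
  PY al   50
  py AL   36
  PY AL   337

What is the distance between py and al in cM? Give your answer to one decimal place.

The two most frequent classes, PY AL (337) and py al (444), are the parental types, so the F1 was PY AL / py al.
The recombinant classes are PY al and py AL: 50 + 36 = 86.
Recombination frequency = 86/867 = 0.0992 ≈ 9.9%, i.e. 9.9 cM.

9.9 cM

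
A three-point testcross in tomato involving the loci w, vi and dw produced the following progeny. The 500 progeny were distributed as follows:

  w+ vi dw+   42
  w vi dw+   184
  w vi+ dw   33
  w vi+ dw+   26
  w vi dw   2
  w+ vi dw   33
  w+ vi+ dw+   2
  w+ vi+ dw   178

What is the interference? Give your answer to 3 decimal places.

The two most frequent reciprocal classes, w+ vi+ dw and w vi dw+, are the parental types, so the F1 was w+ vi+ dw / w vi dw+.
The two rarest classes, w+ vi+ dw+ and w vi dw, are the double crossovers. Comparing them with the parentals, only the dw allele has switched, so dw is the middle locus and the order is vi – dw – w.
vi–dw: (59 + 4)/500 = 0.1260; dw–w: (75 + 4)/500 = 0.1580.
Expected DCO frequency = 0.1260 × 0.1580 ≈ 0.01991; observed = 4/500 ≈ 0.00800.
Coefficient of coincidence = 0.00800/0.01991 ≈ 0.402; interference = 1 − 0.402 = 0.598.

0.598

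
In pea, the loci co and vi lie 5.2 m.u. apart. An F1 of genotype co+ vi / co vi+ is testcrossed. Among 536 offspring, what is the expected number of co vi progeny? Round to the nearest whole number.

14

A map distance of 5.2 m.u. corresponds to a recombination frequency of 0.052.
The F1 is co+ vi / co vi+, so co vi is a recombinant gamete class with expected frequency r/2 = 0.052/2 = 0.0260.
Expected number = 0.0260 × 536 = 13.94 ≈ 14.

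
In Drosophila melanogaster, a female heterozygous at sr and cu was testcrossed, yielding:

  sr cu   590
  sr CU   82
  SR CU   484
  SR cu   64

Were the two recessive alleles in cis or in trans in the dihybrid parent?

cis

The two most frequent classes are SR CU (484) and sr cu (590); these are the parental (non-recombinant) types.
So the F1 carried SR CU on one chromosome and sr cu on the other — the recessive alleles are on the same chromosome (cis / coupling).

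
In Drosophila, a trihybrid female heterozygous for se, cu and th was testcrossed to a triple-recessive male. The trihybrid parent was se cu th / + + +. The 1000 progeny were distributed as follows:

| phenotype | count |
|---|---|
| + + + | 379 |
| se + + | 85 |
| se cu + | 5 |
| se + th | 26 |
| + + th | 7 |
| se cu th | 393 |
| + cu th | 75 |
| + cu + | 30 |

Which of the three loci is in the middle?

th

The two rarest classes, se cu + and + + th, are the double crossovers. Comparing them with the parentals, only the th allele has switched, so th is the middle locus and the order is se – th – cu.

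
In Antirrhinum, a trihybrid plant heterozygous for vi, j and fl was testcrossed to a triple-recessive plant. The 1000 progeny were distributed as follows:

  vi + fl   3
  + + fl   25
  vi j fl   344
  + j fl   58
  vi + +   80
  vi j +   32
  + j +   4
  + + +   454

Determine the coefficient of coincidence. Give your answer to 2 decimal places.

The two most frequent reciprocal classes, vi j fl and + + +, are the parental types, so the F1 was vi j fl / + + +.
The two rarest classes, vi + fl and + j +, are the double crossovers. Comparing them with the parentals, only the j allele has switched, so j is the middle locus and the order is vi – j – fl.
vi–j: (138 + 7)/1000 = 0.1450; j–fl: (57 + 7)/1000 = 0.0640.
Expected DCO frequency = 0.1450 × 0.0640 ≈ 0.00928; observed = 7/1000 ≈ 0.00700.
Coefficient of coincidence = 0.00700/0.00928 ≈ 0.75.

0.75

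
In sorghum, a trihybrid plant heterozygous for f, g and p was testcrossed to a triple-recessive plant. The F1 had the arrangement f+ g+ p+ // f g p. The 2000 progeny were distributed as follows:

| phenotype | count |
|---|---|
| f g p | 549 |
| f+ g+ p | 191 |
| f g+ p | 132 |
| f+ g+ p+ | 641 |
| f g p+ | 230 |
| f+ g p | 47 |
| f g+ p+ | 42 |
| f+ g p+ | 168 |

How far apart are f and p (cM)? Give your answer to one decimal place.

The two rarest classes, f g+ p+ and f+ g p, are the double crossovers. Comparing them with the parentals, only the f allele has switched, so f is the middle locus and the order is p – f – g.
Crossovers in the p–f interval produce the single-crossover classes f+ g+ p and f g p+ (191 + 230 = 421) plus the double crossovers (89).
RF(p–f) = (421 + 89) / 2000 = 510/2000 = 0.2550 → 25.5 cM.

25.5 cM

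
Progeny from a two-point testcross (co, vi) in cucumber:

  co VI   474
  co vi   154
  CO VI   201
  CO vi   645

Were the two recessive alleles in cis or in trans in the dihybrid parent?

trans

The two most frequent classes are CO vi (645) and co VI (474); these are the parental (non-recombinant) types.
So the F1 carried CO vi on one chromosome and co VI on the other — the recessive alleles are on opposite chromosomes (trans / repulsion).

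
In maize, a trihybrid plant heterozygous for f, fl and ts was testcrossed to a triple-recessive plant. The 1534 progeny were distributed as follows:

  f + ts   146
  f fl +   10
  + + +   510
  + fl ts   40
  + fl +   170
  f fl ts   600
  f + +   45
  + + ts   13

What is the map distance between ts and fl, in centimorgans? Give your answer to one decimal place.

22.1 centimorgans

The two most frequent reciprocal classes, f fl ts and + + +, are the parental types, so the F1 was f fl ts / + + +.
The two rarest classes, f fl + and + + ts, are the double crossovers. Comparing them with the parentals, only the ts allele has switched, so ts is the middle locus and the order is f – ts – fl.
Crossovers in the ts–fl interval produce the single-crossover classes f + ts and + fl + (146 + 170 = 316) plus the double crossovers (23).
RF(ts–fl) = (316 + 23) / 1534 = 339/1534 = 0.2210 → 22.1 centimorgans.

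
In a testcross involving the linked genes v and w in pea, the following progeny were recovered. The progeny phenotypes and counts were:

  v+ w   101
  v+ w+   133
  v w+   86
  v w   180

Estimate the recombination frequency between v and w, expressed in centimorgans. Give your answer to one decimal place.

37.4 centimorgans

The two most frequent classes, v+ w+ (133) and v w (180), are the parental types, so the F1 was v+ w+ / v w.
The recombinant classes are v+ w and v w+: 101 + 86 = 187.
Recombination frequency = 187/500 = 0.3740 ≈ 37.4%, i.e. 37.4 centimorgans.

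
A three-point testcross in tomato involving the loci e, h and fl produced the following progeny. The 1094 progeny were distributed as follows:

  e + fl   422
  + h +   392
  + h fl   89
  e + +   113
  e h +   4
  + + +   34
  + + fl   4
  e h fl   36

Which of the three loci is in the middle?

e

The two most frequent reciprocal classes, + h + and e + fl, are the parental types, so the F1 was + h + / e + fl.
The two rarest classes, e h + and + + fl, are the double crossovers. Comparing them with the parentals, only the e allele has switched, so e is the middle locus and the order is h – e – fl.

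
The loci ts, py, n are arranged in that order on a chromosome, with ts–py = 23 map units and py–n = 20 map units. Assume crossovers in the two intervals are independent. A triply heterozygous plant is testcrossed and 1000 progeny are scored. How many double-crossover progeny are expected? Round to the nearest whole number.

46

Map distances give recombination frequencies of 0.230 and 0.200 for the two intervals.
With no interference, expected double-crossover frequency = 0.230 × 0.200 = 0.04600.
Expected number = 0.04600 × 1000 = 46.00 ≈ 46.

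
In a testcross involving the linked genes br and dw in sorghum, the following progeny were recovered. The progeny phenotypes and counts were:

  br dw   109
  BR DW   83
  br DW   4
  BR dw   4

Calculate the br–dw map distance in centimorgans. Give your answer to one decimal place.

4.0 centimorgans

The two most frequent classes, BR DW (83) and br dw (109), are the parental types, so the F1 was BR DW / br dw.
The recombinant classes are BR dw and br DW: 4 + 4 = 8.
Recombination frequency = 8/200 = 0.0400 ≈ 4.0%, i.e. 4.0 centimorgans.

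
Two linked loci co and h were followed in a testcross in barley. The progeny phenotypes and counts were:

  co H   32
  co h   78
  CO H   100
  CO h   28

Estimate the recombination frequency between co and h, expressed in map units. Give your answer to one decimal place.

The two most frequent classes, CO H (100) and co h (78), are the parental types, so the F1 was CO H / co h.
The recombinant classes are CO h and co H: 28 + 32 = 60.
Recombination frequency = 60/238 = 0.2521 ≈ 25.2%, i.e. 25.2 map units.

25.2 map units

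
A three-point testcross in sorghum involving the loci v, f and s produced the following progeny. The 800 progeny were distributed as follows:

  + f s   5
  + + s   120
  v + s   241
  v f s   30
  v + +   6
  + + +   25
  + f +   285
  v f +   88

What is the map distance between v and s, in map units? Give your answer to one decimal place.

27.4 map units

The two most frequent reciprocal classes, v + s and + f +, are the parental types, so the F1 was v + s / + f +.
The two rarest classes, v + + and + f s, are the double crossovers. Comparing them with the parentals, only the s allele has switched, so s is the middle locus and the order is v – s – f.
Crossovers in the v–s interval produce the single-crossover classes + + s and v f + (120 + 88 = 208) plus the double crossovers (11).
RF(v–s) = (208 + 11) / 800 = 219/800 = 0.2737 → 27.4 map units.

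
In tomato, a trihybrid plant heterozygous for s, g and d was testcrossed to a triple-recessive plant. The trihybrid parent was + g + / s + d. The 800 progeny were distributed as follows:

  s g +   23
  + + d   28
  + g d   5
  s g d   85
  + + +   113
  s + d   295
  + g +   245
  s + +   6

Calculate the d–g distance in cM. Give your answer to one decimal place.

The two rarest classes, + g d and s + +, are the double crossovers. Comparing them with the parentals, only the d allele has switched, so d is the middle locus and the order is g – d – s.
Crossovers in the g–d interval produce the single-crossover classes + + + and s g d (113 + 85 = 198) plus the double crossovers (11).
RF(g–d) = (198 + 11) / 800 = 209/800 = 0.2612 → 26.1 cM.

26.1 cM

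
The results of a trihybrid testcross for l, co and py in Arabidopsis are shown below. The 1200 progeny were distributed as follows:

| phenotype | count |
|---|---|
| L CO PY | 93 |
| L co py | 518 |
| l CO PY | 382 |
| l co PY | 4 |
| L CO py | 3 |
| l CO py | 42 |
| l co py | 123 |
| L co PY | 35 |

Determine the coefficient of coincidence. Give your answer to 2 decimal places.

0.45

The two most frequent reciprocal classes, L co py and l CO PY, are the parental types, so the F1 was L co py / l CO PY.
The two rarest classes, L CO py and l co PY, are the double crossovers. Comparing them with the parentals, only the co allele has switched, so co is the middle locus and the order is l – co – py.
l–co: (216 + 7)/1200 = 0.1858; co–py: (77 + 7)/1200 = 0.0700.
Expected DCO frequency = 0.1858 × 0.0700 ≈ 0.01301; observed = 7/1200 ≈ 0.00583.
Coefficient of coincidence = 0.00583/0.01301 ≈ 0.45.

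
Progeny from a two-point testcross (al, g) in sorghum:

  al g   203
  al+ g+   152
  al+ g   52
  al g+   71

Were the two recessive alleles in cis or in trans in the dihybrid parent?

cis

The two most frequent classes are al+ g+ (152) and al g (203); these are the parental (non-recombinant) types.
So the F1 carried al+ g+ on one chromosome and al g on the other — the recessive alleles are on the same chromosome (cis / coupling).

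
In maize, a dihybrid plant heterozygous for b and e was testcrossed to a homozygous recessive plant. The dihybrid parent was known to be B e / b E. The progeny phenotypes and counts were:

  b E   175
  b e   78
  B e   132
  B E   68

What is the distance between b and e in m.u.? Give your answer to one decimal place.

32.2 m.u.

The recombinant classes are B E and b e: 68 + 78 = 146.
Recombination frequency = 146/453 = 0.3223 ≈ 32.2%, i.e. 32.2 m.u.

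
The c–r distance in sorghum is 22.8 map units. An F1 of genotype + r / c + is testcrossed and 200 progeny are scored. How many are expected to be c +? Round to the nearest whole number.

A map distance of 22.8 map units corresponds to a recombination frequency of 0.228.
The F1 is + r / c +, so c + is a parental gamete class with expected frequency (1 − r)/2 = 0.772/2 = 0.3860.
Expected number = 0.3860 × 200 = 77.20 ≈ 77.

77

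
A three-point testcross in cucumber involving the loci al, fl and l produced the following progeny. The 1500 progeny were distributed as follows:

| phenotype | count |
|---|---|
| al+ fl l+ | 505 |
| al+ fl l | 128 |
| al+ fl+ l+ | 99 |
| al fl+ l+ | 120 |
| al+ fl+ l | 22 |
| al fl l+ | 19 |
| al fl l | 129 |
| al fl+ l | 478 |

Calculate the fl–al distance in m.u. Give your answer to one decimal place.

17.9 m.u.

The two most frequent reciprocal classes, al+ fl l+ and al fl+ l, are the parental types, so the F1 was al+ fl l+ / al fl+ l.
The two rarest classes, al fl l+ and al+ fl+ l, are the double crossovers. Comparing them with the parentals, only the al allele has switched, so al is the middle locus and the order is fl – al – l.
Crossovers in the fl–al interval produce the single-crossover classes al+ fl+ l+ and al fl l (99 + 129 = 228) plus the double crossovers (41).
RF(fl–al) = (228 + 41) / 1500 = 269/1500 = 0.1793 → 17.9 m.u.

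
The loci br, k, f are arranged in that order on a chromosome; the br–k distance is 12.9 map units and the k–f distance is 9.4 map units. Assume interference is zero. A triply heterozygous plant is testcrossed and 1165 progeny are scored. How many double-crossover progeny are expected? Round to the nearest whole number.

14

Map distances give recombination frequencies of 0.129 and 0.094 for the two intervals.
With no interference, expected double-crossover frequency = 0.129 × 0.094 = 0.01213.
Expected number = 0.01213 × 1165 = 14.13 ≈ 14.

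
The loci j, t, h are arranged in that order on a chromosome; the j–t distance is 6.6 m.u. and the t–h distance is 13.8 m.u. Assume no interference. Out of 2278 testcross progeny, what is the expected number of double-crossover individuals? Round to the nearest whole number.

Map distances give recombination frequencies of 0.066 and 0.138 for the two intervals.
With no interference, expected double-crossover frequency = 0.066 × 0.138 = 0.00911.
Expected number = 0.00911 × 2278 = 20.75 ≈ 21.

21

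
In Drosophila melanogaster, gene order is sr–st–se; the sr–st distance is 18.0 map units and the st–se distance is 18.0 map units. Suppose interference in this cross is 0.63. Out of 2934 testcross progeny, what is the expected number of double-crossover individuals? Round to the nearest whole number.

Map distances give recombination frequencies of 0.180 and 0.180 for the two intervals.
With interference 0.63 (so coincidence = 0.37), expected double-crossover frequency = 0.180 × 0.180 × 0.37 = 0.01199.
Expected number = 0.01199 × 2934 = 35.17 ≈ 35.

35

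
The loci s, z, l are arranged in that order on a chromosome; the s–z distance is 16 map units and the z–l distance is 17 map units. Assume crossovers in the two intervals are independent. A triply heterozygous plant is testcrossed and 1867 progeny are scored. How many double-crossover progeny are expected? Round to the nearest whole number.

51

Map distances give recombination frequencies of 0.160 and 0.170 for the two intervals.
With no interference, expected double-crossover frequency = 0.160 × 0.170 = 0.02720.
Expected number = 0.02720 × 1867 = 50.78 ≈ 51.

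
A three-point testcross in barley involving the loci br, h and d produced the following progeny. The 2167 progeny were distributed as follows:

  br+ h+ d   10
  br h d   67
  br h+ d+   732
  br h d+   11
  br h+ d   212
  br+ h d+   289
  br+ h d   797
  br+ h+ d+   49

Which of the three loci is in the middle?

The two most frequent reciprocal classes, br+ h d and br h+ d+, are the parental types, so the F1 was br+ h d / br h+ d+.
The two rarest classes, br+ h+ d and br h d+, are the double crossovers. Comparing them with the parentals, only the h allele has switched, so h is the middle locus and the order is br – h – d.

h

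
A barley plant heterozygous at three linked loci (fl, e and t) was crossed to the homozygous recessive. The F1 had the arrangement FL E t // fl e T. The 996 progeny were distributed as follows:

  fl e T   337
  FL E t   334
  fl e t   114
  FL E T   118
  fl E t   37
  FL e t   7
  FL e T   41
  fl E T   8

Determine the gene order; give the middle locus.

e

The two rarest classes, FL e t and fl E T, are the double crossovers. Comparing them with the parentals, only the e allele has switched, so e is the middle locus and the order is t – e – fl.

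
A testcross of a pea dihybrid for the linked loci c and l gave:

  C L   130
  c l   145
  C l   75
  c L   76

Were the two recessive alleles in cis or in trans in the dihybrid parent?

cis

The two most frequent classes are C L (130) and c l (145); these are the parental (non-recombinant) types.
So the F1 carried C L on one chromosome and c l on the other — the recessive alleles are on the same chromosome (cis / coupling).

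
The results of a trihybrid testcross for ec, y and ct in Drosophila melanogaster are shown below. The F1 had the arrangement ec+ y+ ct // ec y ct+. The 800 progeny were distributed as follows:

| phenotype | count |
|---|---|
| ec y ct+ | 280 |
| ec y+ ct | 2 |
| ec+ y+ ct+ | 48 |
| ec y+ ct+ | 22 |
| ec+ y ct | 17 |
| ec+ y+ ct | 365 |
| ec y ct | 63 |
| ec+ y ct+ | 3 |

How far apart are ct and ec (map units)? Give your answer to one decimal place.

The two rarest classes, ec y+ ct and ec+ y ct+, are the double crossovers. Comparing them with the parentals, only the ec allele has switched, so ec is the middle locus and the order is y – ec – ct.
Crossovers in the ec–ct interval produce the single-crossover classes ec+ y+ ct+ and ec y ct (48 + 63 = 111) plus the double crossovers (5).
RF(ec–ct) = (111 + 5) / 800 = 116/800 = 0.1450 → 14.5 map units.

14.5 map units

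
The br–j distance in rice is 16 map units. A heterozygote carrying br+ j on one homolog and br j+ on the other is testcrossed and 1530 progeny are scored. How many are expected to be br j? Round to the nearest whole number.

A map distance of 16 map units corresponds to a recombination frequency of 0.160.
The F1 is br+ j / br j+, so br j is a recombinant gamete class with expected frequency r/2 = 0.160/2 = 0.0800.
Expected number = 0.0800 × 1530 = 122.40 ≈ 122.

122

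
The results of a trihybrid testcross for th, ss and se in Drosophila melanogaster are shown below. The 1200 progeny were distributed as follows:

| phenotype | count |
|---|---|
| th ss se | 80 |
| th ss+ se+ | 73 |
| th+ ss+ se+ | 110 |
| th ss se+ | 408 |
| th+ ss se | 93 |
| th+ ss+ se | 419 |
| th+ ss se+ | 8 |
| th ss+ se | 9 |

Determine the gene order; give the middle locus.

th

The two most frequent reciprocal classes, th ss se+ and th+ ss+ se, are the parental types, so the F1 was th ss se+ / th+ ss+ se.
The two rarest classes, th+ ss se+ and th ss+ se, are the double crossovers. Comparing them with the parentals, only the th allele has switched, so th is the middle locus and the order is ss – th – se.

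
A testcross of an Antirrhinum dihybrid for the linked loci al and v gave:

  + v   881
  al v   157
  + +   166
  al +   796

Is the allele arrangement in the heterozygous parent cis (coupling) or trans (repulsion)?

The two most frequent classes are + v (881) and al + (796); these are the parental (non-recombinant) types.
So the F1 carried + v on one chromosome and al + on the other — the recessive alleles are on opposite chromosomes (trans / repulsion).

trans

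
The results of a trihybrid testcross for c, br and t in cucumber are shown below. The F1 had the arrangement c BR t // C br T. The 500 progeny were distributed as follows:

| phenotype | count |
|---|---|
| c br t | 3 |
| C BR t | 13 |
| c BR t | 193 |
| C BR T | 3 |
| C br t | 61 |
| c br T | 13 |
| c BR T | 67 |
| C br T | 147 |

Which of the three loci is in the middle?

br

The two rarest classes, c br t and C BR T, are the double crossovers. Comparing them with the parentals, only the br allele has switched, so br is the middle locus and the order is c – br – t.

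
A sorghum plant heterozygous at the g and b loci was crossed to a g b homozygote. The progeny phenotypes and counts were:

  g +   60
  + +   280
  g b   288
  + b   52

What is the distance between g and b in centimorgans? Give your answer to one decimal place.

16.5 centimorgans

The two most frequent classes, + + (280) and g b (288), are the parental types, so the F1 was + + / g b.
The recombinant classes are + b and g +: 52 + 60 = 112.
Recombination frequency = 112/680 = 0.1647 ≈ 16.5%, i.e. 16.5 centimorgans.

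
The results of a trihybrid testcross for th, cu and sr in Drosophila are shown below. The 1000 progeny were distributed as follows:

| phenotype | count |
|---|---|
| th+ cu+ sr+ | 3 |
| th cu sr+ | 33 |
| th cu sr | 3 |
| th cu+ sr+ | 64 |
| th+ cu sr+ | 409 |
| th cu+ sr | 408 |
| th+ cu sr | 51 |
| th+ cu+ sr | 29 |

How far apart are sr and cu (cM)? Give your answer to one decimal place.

12.1 cM

The two most frequent reciprocal classes, th cu+ sr and th+ cu sr+, are the parental types, so the F1 was th cu+ sr / th+ cu sr+.
The two rarest classes, th cu sr and th+ cu+ sr+, are the double crossovers. Comparing them with the parentals, only the cu allele has switched, so cu is the middle locus and the order is sr – cu – th.
Crossovers in the sr–cu interval produce the single-crossover classes th cu+ sr+ and th+ cu sr (64 + 51 = 115) plus the double crossovers (6).
RF(sr–cu) = (115 + 6) / 1000 = 121/1000 = 0.1210 → 12.1 cM.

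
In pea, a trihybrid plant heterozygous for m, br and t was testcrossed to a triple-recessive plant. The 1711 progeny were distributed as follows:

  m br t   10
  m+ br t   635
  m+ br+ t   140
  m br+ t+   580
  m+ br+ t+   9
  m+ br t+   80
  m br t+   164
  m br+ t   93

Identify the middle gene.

The two most frequent reciprocal classes, m br+ t+ and m+ br t, are the parental types, so the F1 was m br+ t+ / m+ br t.
The two rarest classes, m+ br+ t+ and m br t, are the double crossovers. Comparing them with the parentals, only the m allele has switched, so m is the middle locus and the order is t – m – br.

m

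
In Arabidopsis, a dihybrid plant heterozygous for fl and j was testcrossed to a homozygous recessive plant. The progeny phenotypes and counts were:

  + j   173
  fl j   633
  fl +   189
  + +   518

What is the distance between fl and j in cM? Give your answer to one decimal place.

The two most frequent classes, + + (518) and fl j (633), are the parental types, so the F1 was + + / fl j.
The recombinant classes are + j and fl +: 173 + 189 = 362.
Recombination frequency = 362/1513 = 0.2393 ≈ 23.9%, i.e. 23.9 cM.

23.9 cM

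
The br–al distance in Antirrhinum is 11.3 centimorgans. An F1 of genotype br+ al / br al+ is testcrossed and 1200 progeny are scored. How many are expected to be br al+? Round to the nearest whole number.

A map distance of 11.3 centimorgans corresponds to a recombination frequency of 0.113.
The F1 is br+ al / br al+, so br al+ is a parental gamete class with expected frequency (1 − r)/2 = 0.887/2 = 0.4435.
Expected number = 0.4435 × 1200 = 532.20 ≈ 532.

532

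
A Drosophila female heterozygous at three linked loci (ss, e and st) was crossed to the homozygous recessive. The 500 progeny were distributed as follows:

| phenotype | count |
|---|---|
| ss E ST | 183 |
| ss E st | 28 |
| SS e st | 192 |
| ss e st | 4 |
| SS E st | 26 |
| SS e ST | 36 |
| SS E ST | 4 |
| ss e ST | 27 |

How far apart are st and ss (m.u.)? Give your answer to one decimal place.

14.4 m.u.

The two most frequent reciprocal classes, ss E ST and SS e st, are the parental types, so the F1 was ss E ST / SS e st.
The two rarest classes, SS E ST and ss e st, are the double crossovers. Comparing them with the parentals, only the ss allele has switched, so ss is the middle locus and the order is e – ss – st.
Crossovers in the ss–st interval produce the single-crossover classes ss E st and SS e ST (28 + 36 = 64) plus the double crossovers (8).
RF(ss–st) = (64 + 8) / 500 = 72/500 = 0.1440 → 14.4 m.u.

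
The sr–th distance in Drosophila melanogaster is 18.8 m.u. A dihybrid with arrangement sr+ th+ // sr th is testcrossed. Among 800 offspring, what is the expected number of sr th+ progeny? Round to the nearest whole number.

75

A map distance of 18.8 m.u. corresponds to a recombination frequency of 0.188.
The F1 is sr+ th+ / sr th, so sr th+ is a recombinant gamete class with expected frequency r/2 = 0.188/2 = 0.0940.
Expected number = 0.0940 × 800 = 75.20 ≈ 75.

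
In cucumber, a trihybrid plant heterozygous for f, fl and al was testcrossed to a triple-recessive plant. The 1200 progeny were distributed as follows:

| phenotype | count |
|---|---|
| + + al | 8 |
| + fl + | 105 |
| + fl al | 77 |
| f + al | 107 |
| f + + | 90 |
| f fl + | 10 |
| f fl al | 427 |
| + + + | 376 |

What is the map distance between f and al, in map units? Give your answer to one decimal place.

The two most frequent reciprocal classes, + + + and f fl al, are the parental types, so the F1 was + + + / f fl al.
The two rarest classes, + + al and f fl +, are the double crossovers. Comparing them with the parentals, only the al allele has switched, so al is the middle locus and the order is fl – al – f.
Crossovers in the al–f interval produce the single-crossover classes f + + and + fl al (90 + 77 = 167) plus the double crossovers (18).
RF(al–f) = (167 + 18) / 1200 = 185/1200 = 0.1542 → 15.4 map units.

15.4 map units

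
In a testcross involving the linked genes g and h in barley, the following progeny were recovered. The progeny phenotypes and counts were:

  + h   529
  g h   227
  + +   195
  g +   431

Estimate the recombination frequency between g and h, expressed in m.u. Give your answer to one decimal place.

The two most frequent classes, + h (529) and g + (431), are the parental types, so the F1 was + h / g +.
The recombinant classes are + + and g h: 195 + 227 = 422.
Recombination frequency = 422/1382 = 0.3054 ≈ 30.5%, i.e. 30.5 m.u.

30.5 m.u.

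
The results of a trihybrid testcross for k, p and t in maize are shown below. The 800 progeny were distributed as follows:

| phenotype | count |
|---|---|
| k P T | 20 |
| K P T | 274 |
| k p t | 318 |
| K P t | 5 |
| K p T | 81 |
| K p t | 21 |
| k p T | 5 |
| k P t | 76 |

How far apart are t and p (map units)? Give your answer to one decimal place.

The two most frequent reciprocal classes, k p t and K P T, are the parental types, so the F1 was k p t / K P T.
The two rarest classes, k p T and K P t, are the double crossovers. Comparing them with the parentals, only the t allele has switched, so t is the middle locus and the order is k – t – p.
Crossovers in the t–p interval produce the single-crossover classes k P t and K p T (76 + 81 = 157) plus the double crossovers (10).
RF(t–p) = (157 + 10) / 800 = 167/800 = 0.2087 → 20.9 map units.

20.9 map units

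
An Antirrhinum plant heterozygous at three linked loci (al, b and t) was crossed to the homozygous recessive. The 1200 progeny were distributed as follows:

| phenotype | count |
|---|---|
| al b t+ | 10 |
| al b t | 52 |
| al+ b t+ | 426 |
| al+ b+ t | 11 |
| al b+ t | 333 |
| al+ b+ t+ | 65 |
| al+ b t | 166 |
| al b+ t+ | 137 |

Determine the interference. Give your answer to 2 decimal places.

0.44

The two most frequent reciprocal classes, al+ b t+ and al b+ t, are the parental types, so the F1 was al+ b t+ / al b+ t.
The two rarest classes, al b t+ and al+ b+ t, are the double crossovers. Comparing them with the parentals, only the al allele has switched, so al is the middle locus and the order is t – al – b.
t–al: (303 + 21)/1200 = 0.2700; al–b: (117 + 21)/1200 = 0.1150.
Expected DCO frequency = 0.2700 × 0.1150 ≈ 0.03105; observed = 21/1200 ≈ 0.01750.
Coefficient of coincidence = 0.01750/0.03105 ≈ 0.56; interference = 1 − 0.56 = 0.44.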